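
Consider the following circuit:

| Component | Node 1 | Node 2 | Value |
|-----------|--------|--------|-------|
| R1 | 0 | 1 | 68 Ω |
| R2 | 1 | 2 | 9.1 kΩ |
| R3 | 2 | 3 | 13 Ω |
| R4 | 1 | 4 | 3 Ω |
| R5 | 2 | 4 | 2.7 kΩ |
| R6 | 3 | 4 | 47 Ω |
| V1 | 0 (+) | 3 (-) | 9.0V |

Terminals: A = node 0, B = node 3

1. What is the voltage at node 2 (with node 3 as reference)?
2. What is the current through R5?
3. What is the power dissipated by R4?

Nodal analysis, taking node 3 as the 0 V reference.
Source V1 fixes V_0 = 9 V.
KCL at each unknown node (sum of currents leaving = 0; resistances in Ω):
  Node 1: (V_1 - 9)/68 + (V_1 - V_2)/9100 + (V_1 - V_4)/3 = 0
  Node 2: (V_2 - V_1)/9100 + (V_2 - 0)/13 + (V_2 - V_4)/2700 = 0
  Node 4: (V_4 - V_1)/3 + (V_4 - V_2)/2700 + (V_4 - 0)/47 = 0
Collecting terms (coefficients in siemens):
  0.3481·V_1 - 0.0001099·V_2 - 0.3333·V_4 = 0.1324
  0.0774·V_2 - 0.0001099·V_1 - 0.0003704·V_4 = 0
  0.355·V_4 - 0.3333·V_1 - 0.0003704·V_2 = 0
Solving these 3 simultaneous equations (Gaussian elimination) gives:
  V_1 = 3.766 V, V_2 = 0.02227 V, V_4 = 3.537 V
Part 1:
  Read off the nodal solution: V_2 = 0.02227 V
Part 2:
  I_R5 = (V_2 - V_4)/R5 = (0.02227 - 3.537)/2700 = -0.001302 A
  Magnitude: I_R5 = 0.001302 A
Part 3:
  I_R4 = (V_1 - V_4)/R4 = (3.766 - 3.537)/3 = 0.07655 A
  P_R4 = I_R4² × R4 = (0.07655)² × 3 = 0.01758 W

Final answers:
1. V_2 = 0.02227 V
2. I_R5 = 0.001302 A
3. P_R4 = 0.01758 W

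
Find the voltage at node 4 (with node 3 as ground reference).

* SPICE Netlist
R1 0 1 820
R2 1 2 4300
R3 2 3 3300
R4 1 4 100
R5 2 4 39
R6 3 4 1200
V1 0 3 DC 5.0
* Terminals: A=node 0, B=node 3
Nodal analysis, taking node 3 as the 0 V reference.
Source V1 fixes V_0 = 5 V.
KCL at each unknown node (sum of currents leaving = 0; resistances in Ω):
  Node 1: (V_1 - 5)/820 + (V_1 - V_2)/4300 + (V_1 - V_4)/100 = 0
  Node 2: (V_2 - V_1)/4300 + (V_2 - 0)/3300 + (V_2 - V_4)/39 = 0
  Node 4: (V_4 - V_1)/100 + (V_4 - V_2)/39 + (V_4 - 0)/1200 = 0
Collecting terms (coefficients in siemens):
  0.01145·V_1 - 0.0002326·V_2 - 0.01·V_4 = 0.006098
  0.02618·V_2 - 0.0002326·V_1 - 0.02564·V_4 = 0
  0.03647·V_4 - 0.01·V_1 - 0.02564·V_2 = 0
Solving these 3 simultaneous equations (Gaussian elimination) gives:
  V_1 = 2.722 V, V_2 = 2.425 V, V_4 = 2.451 V
The requested potential is V_4 = 2.451 V.

Final answer: V_4 = 2.451 V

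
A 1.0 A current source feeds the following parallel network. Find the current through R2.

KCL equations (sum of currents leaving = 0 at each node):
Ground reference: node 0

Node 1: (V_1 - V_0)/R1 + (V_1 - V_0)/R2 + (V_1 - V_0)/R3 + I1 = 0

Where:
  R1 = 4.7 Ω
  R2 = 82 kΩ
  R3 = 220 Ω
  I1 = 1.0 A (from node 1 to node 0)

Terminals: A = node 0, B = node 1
All resistors sit directly between nodes 0 and 1, so they are in parallel and share one voltage V; the full source current 1 A splits among them.
1/R_par = 1/4.7 + 1/82000 + 1/220 = 0.2173 S  =>  R_par = 4.601 Ω
V = I × R_par = 1 × 4.601 = 4.601 V
I_R2 = V/R2 = 4.601/82000 = 0.00005612 A

Final answer: 5.612e-05 A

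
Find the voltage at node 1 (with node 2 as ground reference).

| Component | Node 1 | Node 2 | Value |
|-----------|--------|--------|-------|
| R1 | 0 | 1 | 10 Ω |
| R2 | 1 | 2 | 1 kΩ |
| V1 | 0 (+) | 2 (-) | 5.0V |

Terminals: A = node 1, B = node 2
Nodal analysis, taking node 2 as the 0 V reference.
Source V1 fixes V_0 = 5 V.
KCL at each unknown node (sum of currents leaving = 0; resistances in Ω):
  Node 1: (V_1 - 5)/10 + (V_1 - 0)/1000 = 0
Collecting terms: 0.101 × V_1 = 0.5  =>  V_1 = 4.95 V
The requested potential is V_1 = 4.95 V.

Final answer: V_1 = 4.95 V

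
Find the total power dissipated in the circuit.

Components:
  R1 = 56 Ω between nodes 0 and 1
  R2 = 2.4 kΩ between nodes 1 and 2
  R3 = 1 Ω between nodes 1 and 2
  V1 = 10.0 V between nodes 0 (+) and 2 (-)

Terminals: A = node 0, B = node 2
Nodal analysis, taking node 2 as the 0 V reference.
Source V1 fixes V_0 = 10 V.
KCL at each unknown node (sum of currents leaving = 0; resistances in Ω):
  Node 1: (V_1 - 10)/56 + (V_1 - 0)/2400 + (V_1 - 0)/1 = 0
Collecting terms: 1.018 × V_1 = 0.1786  =>  V_1 = 0.1754 V
Power in each resistor, P = (ΔV)²/R:
  P_R1 = (10 - 0.1754)²/56 = 1.724 W
  P_R2 = (0.1754 - 0)²/2400 = 0.00001281 W
  P_R3 = (0.1754 - 0)²/1 = 0.03075 W
P_total = P_R1 + P_R2 + P_R3 = 1.754 W

Final answer: 1.754 W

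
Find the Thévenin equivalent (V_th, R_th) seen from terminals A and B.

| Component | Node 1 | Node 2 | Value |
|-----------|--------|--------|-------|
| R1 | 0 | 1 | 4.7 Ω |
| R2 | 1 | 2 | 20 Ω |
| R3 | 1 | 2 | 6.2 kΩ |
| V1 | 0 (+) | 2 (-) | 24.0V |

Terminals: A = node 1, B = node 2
Step 1 — V_th is the open-circuit voltage V_A - V_B (nothing connected across the terminals).
Nodal analysis, taking node 2 as the 0 V reference.
Source V1 fixes V_0 = 24 V.
KCL at each unknown node (sum of currents leaving = 0; resistances in Ω):
  Node 1: (V_1 - 24)/4.7 + (V_1 - 0)/20 + (V_1 - 0)/6200 = 0
Collecting terms: 0.2629 × V_1 = 5.106  =>  V_1 = 19.42 V
V_th = V_1 - V_2 = 19.42 - 0 = 19.42 V
Step 2 — R_th: zero the source — replace V1 by a short circuit (node 2 merges into node 0) — and find the resistance seen between A (node 1) and B (node 0).
Reduce the network between node 1 (A) and node 0 (B) by series/parallel combination:
  Rp1 = R1 ‖ R2 ‖ R3 (parallel, all between nodes 0 and 1) = 1/(1/4.7 + 1/20 + 1/6200) = 3.803 Ω
R_th = 3.803 Ω

Final answer: V_th = 19.42 V, R_th = 3.803 Ω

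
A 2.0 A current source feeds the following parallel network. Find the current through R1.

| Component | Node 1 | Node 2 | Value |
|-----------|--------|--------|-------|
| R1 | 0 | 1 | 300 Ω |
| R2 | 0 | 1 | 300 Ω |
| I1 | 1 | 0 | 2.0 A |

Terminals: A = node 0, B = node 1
All resistors sit directly between nodes 0 and 1, so they are in parallel and share one voltage V; the full source current 2 A splits among them.
1/R_par = 1/300 + 1/300 = 0.006667 S  =>  R_par = 150 Ω
V = I × R_par = 2 × 150 = 300 V
I_R1 = V/R1 = 300/300 = 1 A

Final answer: 1 A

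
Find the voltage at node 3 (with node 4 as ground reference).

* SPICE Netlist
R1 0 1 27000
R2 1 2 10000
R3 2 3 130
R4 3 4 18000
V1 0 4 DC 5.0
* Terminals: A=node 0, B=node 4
Nodal analysis, taking node 4 as the 0 V reference.
Source V1 fixes V_0 = 5 V.
KCL at each unknown node (sum of currents leaving = 0; resistances in Ω):
  Node 1: (V_1 - 5)/27000 + (V_1 - V_2)/10000 = 0
  Node 2: (V_2 - V_1)/10000 + (V_2 - V_3)/130 = 0
  Node 3: (V_3 - V_2)/130 + (V_3 - 0)/18000 = 0
Collecting terms (coefficients in siemens):
  0.000137·V_1 - 0.0001·V_2 = 0.0001852
  0.007792·V_2 - 0.0001·V_1 - 0.007692·V_3 = 0
  0.007748·V_3 - 0.007692·V_2 = 0
Solving these 3 simultaneous equations (Gaussian elimination) gives:
  V_1 = 2.551 V, V_2 = 1.644 V, V_3 = 1.633 V
The requested potential is V_3 = 1.633 V.

Final answer: V_3 = 1.633 V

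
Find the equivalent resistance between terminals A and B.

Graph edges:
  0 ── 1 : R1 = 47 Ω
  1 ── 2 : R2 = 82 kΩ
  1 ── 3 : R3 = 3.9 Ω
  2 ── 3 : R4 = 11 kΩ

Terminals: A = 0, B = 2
Reduce the network between node 0 (A) and node 2 (B) by series/parallel combination:
  Rs1 = R3 + R4 (series, joined only at node 3) = 3.9 + 11000 = 11000 Ω
  Rp1 = R2 ‖ Rs1 (parallel, both between nodes 1 and 2) = 1/(1/82000 + 1/11000) = 9702 Ω
  Rs2 = R1 + Rp1 (series, joined only at node 1) = 47 + 9702 = 9749 Ω
R_eq = 9.749 kΩ

Final answer: 9.749 kΩ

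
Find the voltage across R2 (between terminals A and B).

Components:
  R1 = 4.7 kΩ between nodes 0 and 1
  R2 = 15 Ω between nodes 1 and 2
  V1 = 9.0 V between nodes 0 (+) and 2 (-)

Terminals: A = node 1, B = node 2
R1 and R2 are in series across V1 (node 0 → node 1 → node 2), and the output A–B is taken across R2, so this is a voltage divider.
Series current: I = V1/(R1 + R2) = 9/(4700 + 15) = 9/4715 = 0.001909 A
V_R2 = I × R2 = V1 × R2/(R1 + R2) = 9 × 15/4715 = 0.02863 V

Final answer: 0.02863 V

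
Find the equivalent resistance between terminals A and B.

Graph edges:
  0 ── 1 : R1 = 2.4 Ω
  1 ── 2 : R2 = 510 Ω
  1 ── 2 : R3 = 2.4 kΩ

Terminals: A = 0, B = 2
Reduce the network between node 0 (A) and node 2 (B) by series/parallel combination:
  Rp1 = R2 ‖ R3 (parallel, both between nodes 1 and 2) = 1/(1/510 + 1/2400) = 420.6 Ω
  Rs1 = R1 + Rp1 (series, joined only at node 1) = 2.4 + 420.6 = 423 Ω
R_eq = 423 Ω

Final answer: 423 Ω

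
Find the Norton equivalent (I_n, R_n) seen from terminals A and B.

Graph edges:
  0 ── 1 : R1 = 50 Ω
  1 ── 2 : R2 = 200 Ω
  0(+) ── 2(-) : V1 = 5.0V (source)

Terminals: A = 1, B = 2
Find the Thévenin equivalent first; then I_n = V_th/R_th and R_n = R_th.
Step 1 — V_th is the open-circuit voltage V_A - V_B (nothing connected across the terminals).
Nodal analysis, taking node 2 as the 0 V reference.
Source V1 fixes V_0 = 5 V.
KCL at each unknown node (sum of currents leaving = 0; resistances in Ω):
  Node 1: (V_1 - 5)/50 + (V_1 - 0)/200 = 0
Collecting terms: 0.025 × V_1 = 0.1  =>  V_1 = 4 V
V_th = V_1 - V_2 = 4 - 0 = 4 V
Step 2 — R_th: zero the source — replace V1 by a short circuit (node 2 merges into node 0) — and find the resistance seen between A (node 1) and B (node 0).
Reduce the network between node 1 (A) and node 0 (B) by series/parallel combination:
  Rp1 = R1 ‖ R2 (parallel, both between nodes 0 and 1) = 1/(1/50 + 1/200) = 40 Ω
R_th = 40 Ω
I_n = V_th/R_th = 4/40 = 0.1 A, and R_n = R_th = 40 Ω

Final answer: I_n = 0.1 A, R_n = 40 Ω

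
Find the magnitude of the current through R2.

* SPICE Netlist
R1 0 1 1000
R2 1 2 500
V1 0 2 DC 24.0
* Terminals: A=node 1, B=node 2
Nodal analysis, taking node 2 as the 0 V reference.
Source V1 fixes V_0 = 24 V.
KCL at each unknown node (sum of currents leaving = 0; resistances in Ω):
  Node 1: (V_1 - 24)/1000 + (V_1 - 0)/500 = 0
Collecting terms: 0.003 × V_1 = 0.024  =>  V_1 = 8 V
I_R2 = (V_1 - V_2)/R2 = (8 - 0)/500 = 0.016 A
|I_R2| = 0.016 A

Final answer: |I_R2| = 0.016 A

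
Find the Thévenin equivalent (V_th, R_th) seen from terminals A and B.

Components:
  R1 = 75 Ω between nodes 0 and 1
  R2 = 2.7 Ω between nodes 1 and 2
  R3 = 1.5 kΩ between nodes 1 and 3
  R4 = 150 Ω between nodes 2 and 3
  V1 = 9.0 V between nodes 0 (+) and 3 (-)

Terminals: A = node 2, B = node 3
Step 1 — V_th is the open-circuit voltage V_A - V_B (nothing connected across the terminals).
Nodal analysis, taking node 3 as the 0 V reference.
Source V1 fixes V_0 = 9 V.
KCL at each unknown node (sum of currents leaving = 0; resistances in Ω):
  Node 1: (V_1 - 9)/75 + (V_1 - V_2)/2.7 + (V_1 - 0)/1500 = 0
  Node 2: (V_2 - V_1)/2.7 + (V_2 - 0)/150 = 0
Collecting terms (coefficients in siemens):
  0.3844·V_1 - 0.3704·V_2 = 0.12
  0.377·V_2 - 0.3704·V_1 = 0
Determinant D = (0.3844)(0.377) - (-0.3704)(-0.3704) = 0.007748
V_1 = [(0.12)(0.377) - (-0.3704)(0)]/D = 5.84 V
V_2 = [(0.3844)(0) - (0.12)(-0.3704)]/D = 5.737 V
V_th = V_2 - V_3 = 5.737 - 0 = 5.737 V
Step 2 — R_th: zero the source — replace V1 by a short circuit (node 3 merges into node 0) — and find the resistance seen between A (node 2) and B (node 0).
Reduce the network between node 2 (A) and node 0 (B) by series/parallel combination:
  Rp1 = R1 ‖ R3 (parallel, both between nodes 0 and 1) = 1/(1/75 + 1/1500) = 71.43 Ω
  Rs1 = R2 + Rp1 (series, joined only at node 1) = 2.7 + 71.43 = 74.13 Ω
  Rp2 = R4 ‖ Rs1 (parallel, both between nodes 0 and 2) = 1/(1/150 + 1/74.13) = 49.61 Ω
R_th = 49.61 Ω

Final answer: V_th = 5.737 V, R_th = 49.61 Ω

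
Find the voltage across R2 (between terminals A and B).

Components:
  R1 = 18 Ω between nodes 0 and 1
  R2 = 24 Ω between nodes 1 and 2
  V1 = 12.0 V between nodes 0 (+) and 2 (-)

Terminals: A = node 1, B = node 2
R1 and R2 are in series across V1 (node 0 → node 1 → node 2), and the output A–B is taken across R2, so this is a voltage divider.
Series current: I = V1/(R1 + R2) = 12/(18 + 24) = 12/42 = 0.2857 A
V_R2 = I × R2 = V1 × R2/(R1 + R2) = 12 × 24/42 = 6.857 V

Final answer: 6.857 V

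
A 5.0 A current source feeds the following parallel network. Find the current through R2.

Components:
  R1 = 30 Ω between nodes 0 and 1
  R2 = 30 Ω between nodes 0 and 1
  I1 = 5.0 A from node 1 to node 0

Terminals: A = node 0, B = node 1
All resistors sit directly between nodes 0 and 1, so they are in parallel and share one voltage V; the full source current 5 A splits among them.
1/R_par = 1/30 + 1/30 = 0.06667 S  =>  R_par = 15 Ω
V = I × R_par = 5 × 15 = 75 V
I_R2 = V/R2 = 75/30 = 2.5 A

Final answer: 2.5 A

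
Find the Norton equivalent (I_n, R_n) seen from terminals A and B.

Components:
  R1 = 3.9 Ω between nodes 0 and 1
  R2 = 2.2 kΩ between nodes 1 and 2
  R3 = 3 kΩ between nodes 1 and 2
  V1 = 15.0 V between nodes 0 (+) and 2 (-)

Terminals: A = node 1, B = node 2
Find the Thévenin equivalent first; then I_n = V_th/R_th and R_n = R_th.
Step 1 — V_th is the open-circuit voltage V_A - V_B (nothing connected across the terminals).
Nodal analysis, taking node 2 as the 0 V reference.
Source V1 fixes V_0 = 15 V.
KCL at each unknown node (sum of currents leaving = 0; resistances in Ω):
  Node 1: (V_1 - 15)/3.9 + (V_1 - 0)/2200 + (V_1 - 0)/3000 = 0
Collecting terms: 0.2572 × V_1 = 3.846  =>  V_1 = 14.95 V
V_th = V_1 - V_2 = 14.95 - 0 = 14.95 V
Step 2 — R_th: zero the source — replace V1 by a short circuit (node 2 merges into node 0) — and find the resistance seen between A (node 1) and B (node 0).
Reduce the network between node 1 (A) and node 0 (B) by series/parallel combination:
  Rp1 = R1 ‖ R2 ‖ R3 (parallel, all between nodes 0 and 1) = 1/(1/3.9 + 1/2200 + 1/3000) = 3.888 Ω
R_th = 3.888 Ω
I_n = V_th/R_th = 14.95/3.888 = 3.846 A, and R_n = R_th = 3.888 Ω

Final answer: I_n = 3.846 A, R_n = 3.888 Ω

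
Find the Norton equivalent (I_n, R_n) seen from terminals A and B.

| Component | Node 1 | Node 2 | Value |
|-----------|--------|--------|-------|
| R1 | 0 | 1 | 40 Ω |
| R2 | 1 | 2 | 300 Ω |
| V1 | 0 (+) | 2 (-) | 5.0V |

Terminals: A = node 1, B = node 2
Find the Thévenin equivalent first; then I_n = V_th/R_th and R_n = R_th.
Step 1 — V_th is the open-circuit voltage V_A - V_B (nothing connected across the terminals).
Nodal analysis, taking node 2 as the 0 V reference.
Source V1 fixes V_0 = 5 V.
KCL at each unknown node (sum of currents leaving = 0; resistances in Ω):
  Node 1: (V_1 - 5)/40 + (V_1 - 0)/300 = 0
Collecting terms: 0.02833 × V_1 = 0.125  =>  V_1 = 4.412 V
V_th = V_1 - V_2 = 4.412 - 0 = 4.412 V
Step 2 — R_th: zero the source — replace V1 by a short circuit (node 2 merges into node 0) — and find the resistance seen between A (node 1) and B (node 0).
Reduce the network between node 1 (A) and node 0 (B) by series/parallel combination:
  Rp1 = R1 ‖ R2 (parallel, both between nodes 0 and 1) = 1/(1/40 + 1/300) = 35.29 Ω
R_th = 35.29 Ω
I_n = V_th/R_th = 4.412/35.29 = 0.125 A, and R_n = R_th = 35.29 Ω

Final answer: I_n = 0.125 A, R_n = 35.29 Ω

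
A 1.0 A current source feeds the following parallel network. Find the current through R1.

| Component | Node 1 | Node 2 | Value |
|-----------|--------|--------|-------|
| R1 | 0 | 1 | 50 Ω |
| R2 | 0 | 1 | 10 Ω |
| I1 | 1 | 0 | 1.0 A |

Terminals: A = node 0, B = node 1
All resistors sit directly between nodes 0 and 1, so they are in parallel and share one voltage V; the full source current 1 A splits among them.
1/R_par = 1/50 + 1/10 = 0.12 S  =>  R_par = 8.333 Ω
V = I × R_par = 1 × 8.333 = 8.333 V
I_R1 = V/R1 = 8.333/50 = 0.1667 A

Final answer: 0.1667 A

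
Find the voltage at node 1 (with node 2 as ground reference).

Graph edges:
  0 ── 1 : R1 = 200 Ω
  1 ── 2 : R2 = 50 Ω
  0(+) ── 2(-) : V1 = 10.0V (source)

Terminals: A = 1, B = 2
Nodal analysis, taking node 2 as the 0 V reference.
Source V1 fixes V_0 = 10 V.
KCL at each unknown node (sum of currents leaving = 0; resistances in Ω):
  Node 1: (V_1 - 10)/200 + (V_1 - 0)/50 = 0
Collecting terms: 0.025 × V_1 = 0.05  =>  V_1 = 2 V
The requested potential is V_1 = 2 V.

Final answer: V_1 = 2 V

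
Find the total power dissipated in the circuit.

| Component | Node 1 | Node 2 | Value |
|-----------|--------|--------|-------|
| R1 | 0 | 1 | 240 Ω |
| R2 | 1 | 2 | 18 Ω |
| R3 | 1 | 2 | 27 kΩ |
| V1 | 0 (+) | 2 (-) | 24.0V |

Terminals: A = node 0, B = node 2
Nodal analysis, taking node 2 as the 0 V reference.
Source V1 fixes V_0 = 24 V.
KCL at each unknown node (sum of currents leaving = 0; resistances in Ω):
  Node 1: (V_1 - 24)/240 + (V_1 - 0)/18 + (V_1 - 0)/27000 = 0
Collecting terms: 0.05976 × V_1 = 0.1  =>  V_1 = 1.673 V
Power in each resistor, P = (ΔV)²/R:
  P_R1 = (24 - 1.673)²/240 = 2.077 W
  P_R2 = (1.673 - 0)²/18 = 0.1556 W
  P_R3 = (1.673 - 0)²/27000 = 0.0001037 W
P_total = P_R1 + P_R2 + P_R3 = 2.233 W

Final answer: 2.233 W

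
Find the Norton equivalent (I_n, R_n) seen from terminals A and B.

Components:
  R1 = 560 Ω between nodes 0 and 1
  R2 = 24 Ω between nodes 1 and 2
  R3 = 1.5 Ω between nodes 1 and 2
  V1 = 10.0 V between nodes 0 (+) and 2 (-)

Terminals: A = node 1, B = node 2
Find the Thévenin equivalent first; then I_n = V_th/R_th and R_n = R_th.
Step 1 — V_th is the open-circuit voltage V_A - V_B (nothing connected across the terminals).
Nodal analysis, taking node 2 as the 0 V reference.
Source V1 fixes V_0 = 10 V.
KCL at each unknown node (sum of currents leaving = 0; resistances in Ω):
  Node 1: (V_1 - 10)/560 + (V_1 - 0)/24 + (V_1 - 0)/1.5 = 0
Collecting terms: 0.7101 × V_1 = 0.01786  =>  V_1 = 0.02515 V
V_th = V_1 - V_2 = 0.02515 - 0 = 0.02515 V
Step 2 — R_th: zero the source — replace V1 by a short circuit (node 2 merges into node 0) — and find the resistance seen between A (node 1) and B (node 0).
Reduce the network between node 1 (A) and node 0 (B) by series/parallel combination:
  Rp1 = R1 ‖ R2 ‖ R3 (parallel, all between nodes 0 and 1) = 1/(1/560 + 1/24 + 1/1.5) = 1.408 Ω
R_th = 1.408 Ω
I_n = V_th/R_th = 0.02515/1.408 = 0.01786 A, and R_n = R_th = 1.408 Ω

Final answer: I_n = 0.01786 A, R_n = 1.408 Ω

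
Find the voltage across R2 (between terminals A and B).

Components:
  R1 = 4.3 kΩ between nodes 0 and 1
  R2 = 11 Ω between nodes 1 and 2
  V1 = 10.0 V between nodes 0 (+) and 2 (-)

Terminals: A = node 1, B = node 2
R1 and R2 are in series across V1 (node 0 → node 1 → node 2), and the output A–B is taken across R2, so this is a voltage divider.
Series current: I = V1/(R1 + R2) = 10/(4300 + 11) = 10/4311 = 0.00232 A
V_R2 = I × R2 = V1 × R2/(R1 + R2) = 10 × 11/4311 = 0.02552 V

Final answer: 0.02552 V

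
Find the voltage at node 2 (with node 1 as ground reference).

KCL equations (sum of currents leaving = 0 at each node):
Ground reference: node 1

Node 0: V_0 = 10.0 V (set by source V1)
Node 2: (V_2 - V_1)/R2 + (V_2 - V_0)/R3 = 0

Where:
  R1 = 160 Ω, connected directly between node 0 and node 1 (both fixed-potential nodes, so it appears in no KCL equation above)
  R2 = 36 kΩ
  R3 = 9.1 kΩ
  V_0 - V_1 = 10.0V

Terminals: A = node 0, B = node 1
Nodal analysis, taking node 1 as the 0 V reference.
Source V1 fixes V_0 = 10 V.
KCL at each unknown node (sum of currents leaving = 0; resistances in Ω):
  Node 2: (V_2 - 0)/36000 + (V_2 - 10)/9100 = 0
Collecting terms: 0.0001377 × V_2 = 0.001099  =>  V_2 = 7.982 V
The requested potential is V_2 = 7.982 V.

Final answer: V_2 = 7.982 V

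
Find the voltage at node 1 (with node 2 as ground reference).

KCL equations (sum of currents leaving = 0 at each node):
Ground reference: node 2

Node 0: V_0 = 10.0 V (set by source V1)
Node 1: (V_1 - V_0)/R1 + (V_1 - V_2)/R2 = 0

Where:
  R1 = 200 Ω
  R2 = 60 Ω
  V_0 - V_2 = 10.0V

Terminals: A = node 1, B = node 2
Nodal analysis, taking node 2 as the 0 V reference.
Source V1 fixes V_0 = 10 V.
KCL at each unknown node (sum of currents leaving = 0; resistances in Ω):
  Node 1: (V_1 - 10)/200 + (V_1 - 0)/60 = 0
Collecting terms: 0.02167 × V_1 = 0.05  =>  V_1 = 2.308 V
The requested potential is V_1 = 2.308 V.

Final answer: V_1 = 2.308 V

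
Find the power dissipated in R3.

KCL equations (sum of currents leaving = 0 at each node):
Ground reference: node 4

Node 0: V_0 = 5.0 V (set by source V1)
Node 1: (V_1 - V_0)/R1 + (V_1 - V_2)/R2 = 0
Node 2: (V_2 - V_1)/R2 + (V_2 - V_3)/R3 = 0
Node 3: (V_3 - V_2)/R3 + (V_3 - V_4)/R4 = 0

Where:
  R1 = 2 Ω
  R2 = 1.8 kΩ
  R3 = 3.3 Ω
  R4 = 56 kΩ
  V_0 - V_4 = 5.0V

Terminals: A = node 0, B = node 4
Nodal analysis, taking node 4 as the 0 V reference.
Source V1 fixes V_0 = 5 V.
KCL at each unknown node (sum of currents leaving = 0; resistances in Ω):
  Node 1: (V_1 - 5)/2 + (V_1 - V_2)/1800 = 0
  Node 2: (V_2 - V_1)/1800 + (V_2 - V_3)/3.3 = 0
  Node 3: (V_3 - V_2)/3.3 + (V_3 - 0)/56000 = 0
Collecting terms (coefficients in siemens):
  0.5006·V_1 - 0.0005556·V_2 = 2.5
  0.3036·V_2 - 0.0005556·V_1 - 0.303·V_3 = 0
  0.303·V_3 - 0.303·V_2 = 0
Solving these 3 simultaneous equations (Gaussian elimination) gives:
  V_1 = 5 V, V_2 = 4.844 V, V_3 = 4.844 V
I_R3 = (V_2 - V_3)/R3 = (4.844 - 4.844)/3.3 = 0.0000865 A
P_R3 = I_R3² × R3 = (0.0000865)² × 3.3 = 0.00000002469 W

Final answer: 2.469e-08 W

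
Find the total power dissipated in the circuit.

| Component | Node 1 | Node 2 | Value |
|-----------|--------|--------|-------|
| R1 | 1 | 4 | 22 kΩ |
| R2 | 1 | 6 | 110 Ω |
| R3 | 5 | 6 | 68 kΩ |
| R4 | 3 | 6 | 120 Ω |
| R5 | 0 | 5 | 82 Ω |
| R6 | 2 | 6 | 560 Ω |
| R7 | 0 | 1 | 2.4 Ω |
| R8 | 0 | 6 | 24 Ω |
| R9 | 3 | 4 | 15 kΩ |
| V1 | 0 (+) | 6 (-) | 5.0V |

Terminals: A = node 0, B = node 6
Nodal analysis, taking node 6 as the 0 V reference.
Source V1 fixes V_0 = 5 V.
KCL at each unknown node (sum of currents leaving = 0; resistances in Ω):
  Node 1: (V_1 - V_4)/22000 + (V_1 - 0)/110 + (V_1 - 5)/2.4 = 0
  Node 2: (V_2 - 0)/560 = 0
  Node 3: (V_3 - 0)/120 + (V_3 - V_4)/15000 = 0
  Node 4: (V_4 - V_1)/22000 + (V_4 - V_3)/15000 = 0
  Node 5: (V_5 - 0)/68000 + (V_5 - 5)/82 = 0
Collecting terms (coefficients in siemens):
  0.4258·V_1 - 0.00004545·V_4 = 2.083
  0.001786·V_2 = 0
  0.0084·V_3 - 0.00006667·V_4 = 0
  0.0001121·V_4 - 0.00004545·V_1 - 0.00006667·V_3 = 0
  0.01221·V_5 = 0.06098
Solving these 5 simultaneous equations (Gaussian elimination) gives:
  V_1 = 4.893 V, V_2 = 0 V, V_3 = 0.01582 V, V_4 = 1.993 V
  V_5 = 4.994 V
Power in each resistor, P = (ΔV)²/R:
  P_R1 = (4.893 - 1.993)²/22000 = 0.0003822 W
  P_R2 = (4.893 - 0)²/110 = 0.2176 W
  P_R3 = (4.994 - 0)²/68000 = 0.0003668 W
  P_R4 = (0.01582 - 0)²/120 = 0.000002085 W
  P_R5 = (5 - 4.994)²/82 = 0.0000004423 W
  P_R6 = (0 - 0)²/560 = 0 W
  P_R7 = (5 - 4.893)²/2.4 = 0.004777 W
  P_R8 = (5 - 0)²/24 = 1.042 W
  P_R9 = (0.01582 - 1.993)²/15000 = 0.0002606 W
P_total = P_R1 + P_R2 + P_R3 + P_R4 + P_R5 + P_R6 + P_R7 + P_R8 + P_R9 = 1.265 W

Final answer: 1.265 W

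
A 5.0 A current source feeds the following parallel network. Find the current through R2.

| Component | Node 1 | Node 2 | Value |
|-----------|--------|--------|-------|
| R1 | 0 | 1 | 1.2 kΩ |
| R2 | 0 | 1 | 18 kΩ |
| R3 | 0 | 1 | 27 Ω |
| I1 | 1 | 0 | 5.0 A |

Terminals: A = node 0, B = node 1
All resistors sit directly between nodes 0 and 1, so they are in parallel and share one voltage V; the full source current 5 A splits among them.
1/R_par = 1/1200 + 1/18000 + 1/27 = 0.03793 S  =>  R_par = 26.37 Ω
V = I × R_par = 5 × 26.37 = 131.8 V
I_R2 = V/R2 = 131.8/18000 = 0.007324 A

Final answer: 0.007324 A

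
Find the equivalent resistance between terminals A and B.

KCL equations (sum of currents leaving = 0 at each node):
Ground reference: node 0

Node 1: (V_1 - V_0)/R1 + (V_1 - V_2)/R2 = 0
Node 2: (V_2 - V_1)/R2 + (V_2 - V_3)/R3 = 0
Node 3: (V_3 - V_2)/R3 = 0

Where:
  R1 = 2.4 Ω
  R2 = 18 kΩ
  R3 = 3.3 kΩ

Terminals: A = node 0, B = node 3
Reduce the network between node 0 (A) and node 3 (B) by series/parallel combination:
  Rs1 = R1 + R2 (series, joined only at node 1) = 2.4 + 18000 = 18000 Ω
  Rs2 = R3 + Rs1 (series, joined only at node 2) = 3300 + 18000 = 21300 Ω
R_eq = 21.3 kΩ

Final answer: 21.3 kΩ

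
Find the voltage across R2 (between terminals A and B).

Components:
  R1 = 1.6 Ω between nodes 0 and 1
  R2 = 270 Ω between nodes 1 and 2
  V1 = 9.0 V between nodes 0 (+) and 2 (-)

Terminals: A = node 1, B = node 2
R1 and R2 are in series across V1 (node 0 → node 1 → node 2), and the output A–B is taken across R2, so this is a voltage divider.
Series current: I = V1/(R1 + R2) = 9/(1.6 + 270) = 9/271.6 = 0.03314 A
V_R2 = I × R2 = V1 × R2/(R1 + R2) = 9 × 270/271.6 = 8.947 V

Final answer: 8.947 V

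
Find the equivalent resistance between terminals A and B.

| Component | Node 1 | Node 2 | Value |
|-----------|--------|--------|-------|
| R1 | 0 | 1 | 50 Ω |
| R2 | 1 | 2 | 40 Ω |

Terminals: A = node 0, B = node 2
Reduce the network between node 0 (A) and node 2 (B) by series/parallel combination:
  Rs1 = R1 + R2 (series, joined only at node 1) = 50 + 40 = 90 Ω
R_eq = 90 Ω

Final answer: 90 Ω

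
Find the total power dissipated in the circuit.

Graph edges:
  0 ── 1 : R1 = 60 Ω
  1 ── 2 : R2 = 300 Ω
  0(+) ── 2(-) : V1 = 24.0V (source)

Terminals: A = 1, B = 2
Nodal analysis, taking node 2 as the 0 V reference.
Source V1 fixes V_0 = 24 V.
KCL at each unknown node (sum of currents leaving = 0; resistances in Ω):
  Node 1: (V_1 - 24)/60 + (V_1 - 0)/300 = 0
Collecting terms: 0.02 × V_1 = 0.4  =>  V_1 = 20 V
Power in each resistor, P = (ΔV)²/R:
  P_R1 = (24 - 20)²/60 = 0.2667 W
  P_R2 = (20 - 0)²/300 = 1.333 W
P_total = P_R1 + P_R2 = 1.6 W

Final answer: 1.6 W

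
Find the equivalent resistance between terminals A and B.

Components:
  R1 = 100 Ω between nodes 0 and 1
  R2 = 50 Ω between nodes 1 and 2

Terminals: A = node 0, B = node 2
Reduce the network between node 0 (A) and node 2 (B) by series/parallel combination:
  Rs1 = R1 + R2 (series, joined only at node 1) = 100 + 50 = 150 Ω
R_eq = 150 Ω

Final answer: 150 Ω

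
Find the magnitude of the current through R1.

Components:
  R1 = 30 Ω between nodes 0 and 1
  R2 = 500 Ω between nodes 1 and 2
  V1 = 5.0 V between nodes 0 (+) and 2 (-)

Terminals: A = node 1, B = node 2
Nodal analysis, taking node 2 as the 0 V reference.
Source V1 fixes V_0 = 5 V.
KCL at each unknown node (sum of currents leaving = 0; resistances in Ω):
  Node 1: (V_1 - 5)/30 + (V_1 - 0)/500 = 0
Collecting terms: 0.03533 × V_1 = 0.1667  =>  V_1 = 4.717 V
I_R1 = (V_0 - V_1)/R1 = (5 - 4.717)/30 = 0.009434 A
|I_R1| = 0.009434 A

Final answer: |I_R1| = 0.009434 A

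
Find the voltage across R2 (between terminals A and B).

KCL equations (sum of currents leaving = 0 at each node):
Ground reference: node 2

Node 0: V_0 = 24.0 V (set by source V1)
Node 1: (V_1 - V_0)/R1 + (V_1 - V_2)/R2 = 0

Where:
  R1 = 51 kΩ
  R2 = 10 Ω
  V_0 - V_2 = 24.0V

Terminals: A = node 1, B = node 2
R1 and R2 are in series across V1 (node 0 → node 1 → node 2), and the output A–B is taken across R2, so this is a voltage divider.
Series current: I = V1/(R1 + R2) = 24/(51000 + 10) = 24/51010 = 0.0004705 A
V_R2 = I × R2 = V1 × R2/(R1 + R2) = 24 × 10/51010 = 0.004705 V

Final answer: 0.004705 V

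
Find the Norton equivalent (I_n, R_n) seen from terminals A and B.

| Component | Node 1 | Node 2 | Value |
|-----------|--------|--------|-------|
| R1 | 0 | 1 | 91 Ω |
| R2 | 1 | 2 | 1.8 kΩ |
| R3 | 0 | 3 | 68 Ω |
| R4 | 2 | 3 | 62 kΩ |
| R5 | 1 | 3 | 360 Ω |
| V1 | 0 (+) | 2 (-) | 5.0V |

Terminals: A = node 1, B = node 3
Find the Thévenin equivalent first; then I_n = V_th/R_th and R_n = R_th.
Step 1 — V_th is the open-circuit voltage V_A - V_B (nothing connected across the terminals).
Nodal analysis, taking node 2 as the 0 V reference.
Source V1 fixes V_0 = 5 V.
KCL at each unknown node (sum of currents leaving = 0; resistances in Ω):
  Node 1: (V_1 - 5)/91 + (V_1 - 0)/1800 + (V_1 - V_3)/360 = 0
  Node 3: (V_3 - 5)/68 + (V_3 - 0)/62000 + (V_3 - V_1)/360 = 0
Collecting terms (coefficients in siemens):
  0.01432·V_1 - 0.002778·V_3 = 0.05495
  0.0175·V_3 - 0.002778·V_1 = 0.07353
Determinant D = (0.01432)(0.0175) - (-0.002778)(-0.002778) = 0.0002429
V_1 = [(0.05495)(0.0175) - (-0.002778)(0.07353)]/D = 4.799 V
V_3 = [(0.01432)(0.07353) - (0.05495)(-0.002778)]/D = 4.963 V
V_th = V_1 - V_3 = 4.799 - 4.963 = -0.1645 V
Step 2 — R_th: zero the source — replace V1 by a short circuit (node 2 merges into node 0) — and find the resistance seen between A (node 1) and B (node 3).
Reduce the network between node 1 (A) and node 3 (B) by series/parallel combination:
  Rp1 = R1 ‖ R2 (parallel, both between nodes 0 and 1) = 1/(1/91 + 1/1800) = 86.62 Ω
  Rp2 = R3 ‖ R4 (parallel, both between nodes 0 and 3) = 1/(1/68 + 1/62000) = 67.93 Ω
  Rs1 = Rp1 + Rp2 (series, joined only at node 0) = 86.62 + 67.93 = 154.5 Ω
  Rp3 = R5 ‖ Rs1 (parallel, both between nodes 1 and 3) = 1/(1/360 + 1/154.5) = 108.1 Ω
R_th = 108.1 Ω
I_n = V_th/R_th = -0.1645/108.1 = -0.001521 A, and R_n = R_th = 108.1 Ω

Final answer: I_n = -0.001521 A, R_n = 108.1 Ω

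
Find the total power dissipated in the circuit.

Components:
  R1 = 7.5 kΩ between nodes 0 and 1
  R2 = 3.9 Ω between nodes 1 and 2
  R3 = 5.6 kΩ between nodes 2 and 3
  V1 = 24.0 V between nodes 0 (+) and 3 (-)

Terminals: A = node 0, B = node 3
Nodal analysis, taking node 3 as the 0 V reference.
Source V1 fixes V_0 = 24 V.
KCL at each unknown node (sum of currents leaving = 0; resistances in Ω):
  Node 1: (V_1 - 24)/7500 + (V_1 - V_2)/3.9 = 0
  Node 2: (V_2 - V_1)/3.9 + (V_2 - 0)/5600 = 0
Collecting terms (coefficients in siemens):
  0.2565·V_1 - 0.2564·V_2 = 0.0032
  0.2566·V_2 - 0.2564·V_1 = 0
Determinant D = (0.2565)(0.2566) - (-0.2564)(-0.2564) = 0.00008
V_1 = [(0.0032)(0.2566) - (-0.2564)(0)]/D = 10.26 V
V_2 = [(0.2565)(0) - (0.0032)(-0.2564)]/D = 10.26 V
Power in each resistor, P = (ΔV)²/R:
  P_R1 = (24 - 10.26)²/7500 = 0.02516 W
  P_R2 = (10.26 - 10.26)²/3.9 = 0.00001308 W
  P_R3 = (10.26 - 0)²/5600 = 0.01878 W
P_total = P_R1 + P_R2 + P_R3 = 0.04396 W

Final answer: 0.04396 W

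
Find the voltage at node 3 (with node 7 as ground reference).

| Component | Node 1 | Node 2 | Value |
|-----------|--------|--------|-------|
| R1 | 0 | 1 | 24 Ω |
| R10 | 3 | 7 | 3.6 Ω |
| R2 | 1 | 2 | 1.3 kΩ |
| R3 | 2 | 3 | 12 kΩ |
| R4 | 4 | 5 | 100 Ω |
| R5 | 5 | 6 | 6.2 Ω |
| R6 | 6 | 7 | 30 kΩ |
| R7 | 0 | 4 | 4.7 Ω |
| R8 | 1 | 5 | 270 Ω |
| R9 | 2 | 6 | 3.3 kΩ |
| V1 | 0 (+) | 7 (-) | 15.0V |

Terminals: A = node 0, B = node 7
Nodal analysis, taking node 7 as the 0 V reference.
Source V1 fixes V_0 = 15 V.
KCL at each unknown node (sum of currents leaving = 0; resistances in Ω):
  Node 1: (V_1 - 15)/24 + (V_1 - V_2)/1300 + (V_1 - V_5)/270 = 0
  Node 2: (V_2 - V_1)/1300 + (V_2 - V_3)/12000 + (V_2 - V_6)/3300 = 0
  Node 3: (V_3 - V_2)/12000 + (V_3 - 0)/3.6 = 0
  Node 4: (V_4 - V_5)/100 + (V_4 - 15)/4.7 = 0
  Node 5: (V_5 - V_4)/100 + (V_5 - V_6)/6.2 + (V_5 - V_1)/270 = 0
  Node 6: (V_6 - V_5)/6.2 + (V_6 - 0)/30000 + (V_6 - V_2)/3300 = 0
Collecting terms (coefficients in siemens):
  0.04614·V_1 - 0.0007692·V_2 - 0.003704·V_5 = 0.625
  0.001156·V_2 - 0.0007692·V_1 - 0.00008333·V_3 - 0.000303·V_6 = 0
  0.2779·V_3 - 0.00008333·V_2 = 0
  0.2228·V_4 - 0.01·V_5 = 3.191
  0.175·V_5 - 0.003704·V_1 - 0.01·V_4 - 0.1613·V_6 = 0
  0.1616·V_6 - 0.000303·V_2 - 0.1613·V_5 = 0
Solving these 6 simultaneous equations (Gaussian elimination) gives:
  V_1 = 14.98 V, V_2 = 13.88 V, V_3 = 0.004164 V, V_4 = 15 V
  V_5 = 14.93 V, V_6 = 14.93 V
The requested potential is V_3 = 0.004164 V.

Final answer: V_3 = 0.004164 V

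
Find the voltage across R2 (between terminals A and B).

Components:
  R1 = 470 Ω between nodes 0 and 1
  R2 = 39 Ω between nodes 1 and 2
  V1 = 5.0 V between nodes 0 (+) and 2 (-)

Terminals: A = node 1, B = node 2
R1 and R2 are in series across V1 (node 0 → node 1 → node 2), and the output A–B is taken across R2, so this is a voltage divider.
Series current: I = V1/(R1 + R2) = 5/(470 + 39) = 5/509 = 0.009823 A
V_R2 = I × R2 = V1 × R2/(R1 + R2) = 5 × 39/509 = 0.3831 V

Final answer: 0.3831 V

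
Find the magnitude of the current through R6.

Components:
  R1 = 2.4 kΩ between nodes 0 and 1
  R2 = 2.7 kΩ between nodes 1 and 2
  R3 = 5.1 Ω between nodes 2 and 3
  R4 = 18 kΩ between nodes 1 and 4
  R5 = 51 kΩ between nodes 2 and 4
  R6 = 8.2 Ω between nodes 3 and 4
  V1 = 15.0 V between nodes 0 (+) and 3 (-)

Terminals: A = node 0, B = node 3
Nodal analysis, taking node 3 as the 0 V reference.
Source V1 fixes V_0 = 15 V.
KCL at each unknown node (sum of currents leaving = 0; resistances in Ω):
  Node 1: (V_1 - 15)/2400 + (V_1 - V_2)/2700 + (V_1 - V_4)/18000 = 0
  Node 2: (V_2 - V_1)/2700 + (V_2 - 0)/5.1 + (V_2 - V_4)/51000 = 0
  Node 4: (V_4 - V_1)/18000 + (V_4 - V_2)/51000 + (V_4 - 0)/8.2 = 0
Collecting terms (coefficients in siemens):
  0.0008426·V_1 - 0.0003704·V_2 - 0.00005556·V_4 = 0.00625
  0.1965·V_2 - 0.0003704·V_1 - 0.00001961·V_4 = 0
  0.122·V_4 - 0.00005556·V_1 - 0.00001961·V_2 = 0
Solving these 3 simultaneous equations (Gaussian elimination) gives:
  V_1 = 7.424 V, V_2 = 0.014 V, V_4 = 0.003382 V
I_R6 = (V_3 - V_4)/R6 = (0 - 0.003382)/8.2 = -0.0004125 A
|I_R6| = 0.0004125 A

Final answer: |I_R6| = 0.0004125 A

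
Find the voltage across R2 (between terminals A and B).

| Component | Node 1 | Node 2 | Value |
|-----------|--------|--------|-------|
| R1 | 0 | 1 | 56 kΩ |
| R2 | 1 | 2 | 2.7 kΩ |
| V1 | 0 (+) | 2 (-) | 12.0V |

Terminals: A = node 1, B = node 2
R1 and R2 are in series across V1 (node 0 → node 1 → node 2), and the output A–B is taken across R2, so this is a voltage divider.
Series current: I = V1/(R1 + R2) = 12/(56000 + 2700) = 12/58700 = 0.0002044 A
V_R2 = I × R2 = V1 × R2/(R1 + R2) = 12 × 2700/58700 = 0.552 V

Final answer: 0.552 V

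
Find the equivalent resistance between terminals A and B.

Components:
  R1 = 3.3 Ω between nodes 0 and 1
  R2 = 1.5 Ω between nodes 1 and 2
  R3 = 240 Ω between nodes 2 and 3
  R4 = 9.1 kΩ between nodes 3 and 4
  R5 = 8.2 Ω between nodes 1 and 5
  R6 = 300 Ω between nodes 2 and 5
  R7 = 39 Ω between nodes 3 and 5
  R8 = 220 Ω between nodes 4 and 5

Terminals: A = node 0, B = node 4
The network is not a plain series/parallel combination. Inject a 1 A test current into terminal A (node 0) and return it from terminal B (node 4); then R_eq = V_A / (1 A).
Nodal analysis, taking node 4 as the 0 V reference.
Current source I_test pushes 1 A into node 0 and draws it out of node 4.
KCL at each unknown node (sum of currents leaving = 0; resistances in Ω):
  Node 0: (V_0 - V_1)/3.3 - 1 = 0
  Node 1: (V_1 - V_0)/3.3 + (V_1 - V_2)/1.5 + (V_1 - V_5)/8.2 = 0
  Node 2: (V_2 - V_1)/1.5 + (V_2 - V_3)/240 + (V_2 - V_5)/300 = 0
  Node 3: (V_3 - V_2)/240 + (V_3 - 0)/9100 + (V_3 - V_5)/39 = 0
  Node 5: (V_5 - V_1)/8.2 + (V_5 - V_2)/300 + (V_5 - V_3)/39 + (V_5 - 0)/220 = 0
Collecting terms (coefficients in siemens):
  0.303·V_0 - 0.303·V_1 = 1
  1.092·V_1 - 0.303·V_0 - 0.6667·V_2 - 0.122·V_5 = 0
  0.6742·V_2 - 0.6667·V_1 - 0.004167·V_3 - 0.003333·V_5 = 0
  0.02992·V_3 - 0.004167·V_2 - 0.02564·V_5 = 0
  0.1555·V_5 - 0.122·V_1 - 0.003333·V_2 - 0.02564·V_3 = 0
Solving these 5 simultaneous equations (Gaussian elimination) gives:
  V_0 = 225.8 V, V_1 = 222.5 V, V_2 = 222.5 V, V_3 = 215.1 V
  V_5 = 214.8 V
R_eq = V_0 / 1 A = 225.8 Ω

Final answer: 225.8 Ω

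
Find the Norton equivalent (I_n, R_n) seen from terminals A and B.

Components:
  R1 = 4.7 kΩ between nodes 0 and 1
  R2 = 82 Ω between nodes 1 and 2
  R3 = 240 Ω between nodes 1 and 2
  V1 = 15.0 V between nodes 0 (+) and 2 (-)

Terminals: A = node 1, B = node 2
Find the Thévenin equivalent first; then I_n = V_th/R_th and R_n = R_th.
Step 1 — V_th is the open-circuit voltage V_A - V_B (nothing connected across the terminals).
Nodal analysis, taking node 2 as the 0 V reference.
Source V1 fixes V_0 = 15 V.
KCL at each unknown node (sum of currents leaving = 0; resistances in Ω):
  Node 1: (V_1 - 15)/4700 + (V_1 - 0)/82 + (V_1 - 0)/240 = 0
Collecting terms: 0.01657 × V_1 = 0.003191  =>  V_1 = 0.1926 V
V_th = V_1 - V_2 = 0.1926 - 0 = 0.1926 V
Step 2 — R_th: zero the source — replace V1 by a short circuit (node 2 merges into node 0) — and find the resistance seen between A (node 1) and B (node 0).
Reduce the network between node 1 (A) and node 0 (B) by series/parallel combination:
  Rp1 = R1 ‖ R2 ‖ R3 (parallel, all between nodes 0 and 1) = 1/(1/4700 + 1/82 + 1/240) = 60.33 Ω
R_th = 60.33 Ω
I_n = V_th/R_th = 0.1926/60.33 = 0.003191 A, and R_n = R_th = 60.33 Ω

Final answer: I_n = 0.003191 A, R_n = 60.33 Ω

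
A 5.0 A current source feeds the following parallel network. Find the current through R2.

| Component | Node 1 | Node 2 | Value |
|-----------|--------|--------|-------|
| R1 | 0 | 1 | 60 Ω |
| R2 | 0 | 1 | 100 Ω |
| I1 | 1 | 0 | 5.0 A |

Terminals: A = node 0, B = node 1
All resistors sit directly between nodes 0 and 1, so they are in parallel and share one voltage V; the full source current 5 A splits among them.
1/R_par = 1/60 + 1/100 = 0.02667 S  =>  R_par = 37.5 Ω
V = I × R_par = 5 × 37.5 = 187.5 V
I_R2 = V/R2 = 187.5/100 = 1.875 A

Final answer: 1.875 A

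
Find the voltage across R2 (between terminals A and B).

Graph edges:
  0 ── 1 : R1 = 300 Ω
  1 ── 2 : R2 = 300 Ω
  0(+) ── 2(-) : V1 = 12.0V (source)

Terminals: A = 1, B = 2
R1 and R2 are in series across V1 (node 0 → node 1 → node 2), and the output A–B is taken across R2, so this is a voltage divider.
Series current: I = V1/(R1 + R2) = 12/(300 + 300) = 12/600 = 0.02 A
V_R2 = I × R2 = V1 × R2/(R1 + R2) = 12 × 300/600 = 6 V

Final answer: 6 V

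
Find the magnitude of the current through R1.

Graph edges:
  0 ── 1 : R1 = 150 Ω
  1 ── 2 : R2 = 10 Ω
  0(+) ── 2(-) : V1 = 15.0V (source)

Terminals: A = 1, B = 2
Nodal analysis, taking node 2 as the 0 V reference.
Source V1 fixes V_0 = 15 V.
KCL at each unknown node (sum of currents leaving = 0; resistances in Ω):
  Node 1: (V_1 - 15)/150 + (V_1 - 0)/10 = 0
Collecting terms: 0.1067 × V_1 = 0.1  =>  V_1 = 0.9375 V
I_R1 = (V_0 - V_1)/R1 = (15 - 0.9375)/150 = 0.09375 A
|I_R1| = 0.09375 A

Final answer: |I_R1| = 0.09375 A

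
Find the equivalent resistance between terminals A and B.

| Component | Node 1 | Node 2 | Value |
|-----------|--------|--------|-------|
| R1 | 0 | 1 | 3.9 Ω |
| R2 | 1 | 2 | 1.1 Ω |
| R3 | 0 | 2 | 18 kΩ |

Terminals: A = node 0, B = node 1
Reduce the network between node 0 (A) and node 1 (B) by series/parallel combination:
  Rs1 = R3 + R2 (series, joined only at node 2) = 18000 + 1.1 = 18000 Ω
  Rp1 = R1 ‖ Rs1 (parallel, both between nodes 0 and 1) = 1/(1/3.9 + 1/18000) = 3.899 Ω
R_eq = 3.899 Ω

Final answer: 3.899 Ω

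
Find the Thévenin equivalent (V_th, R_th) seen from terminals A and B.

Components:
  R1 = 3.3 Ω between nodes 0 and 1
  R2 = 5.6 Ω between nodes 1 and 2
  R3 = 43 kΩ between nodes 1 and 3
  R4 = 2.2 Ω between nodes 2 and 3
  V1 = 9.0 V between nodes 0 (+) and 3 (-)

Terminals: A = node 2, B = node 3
Step 1 — V_th is the open-circuit voltage V_A - V_B (nothing connected across the terminals).
Nodal analysis, taking node 3 as the 0 V reference.
Source V1 fixes V_0 = 9 V.
KCL at each unknown node (sum of currents leaving = 0; resistances in Ω):
  Node 1: (V_1 - 9)/3.3 + (V_1 - V_2)/5.6 + (V_1 - 0)/43000 = 0
  Node 2: (V_2 - V_1)/5.6 + (V_2 - 0)/2.2 = 0
Collecting terms (coefficients in siemens):
  0.4816·V_1 - 0.1786·V_2 = 2.727
  0.6331·V_2 - 0.1786·V_1 = 0
Determinant D = (0.4816)(0.6331) - (-0.1786)(-0.1786) = 0.273
V_1 = [(2.727)(0.6331) - (-0.1786)(0)]/D = 6.324 V
V_2 = [(0.4816)(0) - (2.727)(-0.1786)]/D = 1.784 V
V_th = V_2 - V_3 = 1.784 - 0 = 1.784 V
Step 2 — R_th: zero the source — replace V1 by a short circuit (node 3 merges into node 0) — and find the resistance seen between A (node 2) and B (node 0).
Reduce the network between node 2 (A) and node 0 (B) by series/parallel combination:
  Rp1 = R1 ‖ R3 (parallel, both between nodes 0 and 1) = 1/(1/3.3 + 1/43000) = 3.3 Ω
  Rs1 = R2 + Rp1 (series, joined only at node 1) = 5.6 + 3.3 = 8.9 Ω
  Rp2 = R4 ‖ Rs1 (parallel, both between nodes 0 and 2) = 1/(1/2.2 + 1/8.9) = 1.764 Ω
R_th = 1.764 Ω

Final answer: V_th = 1.784 V, R_th = 1.764 Ω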